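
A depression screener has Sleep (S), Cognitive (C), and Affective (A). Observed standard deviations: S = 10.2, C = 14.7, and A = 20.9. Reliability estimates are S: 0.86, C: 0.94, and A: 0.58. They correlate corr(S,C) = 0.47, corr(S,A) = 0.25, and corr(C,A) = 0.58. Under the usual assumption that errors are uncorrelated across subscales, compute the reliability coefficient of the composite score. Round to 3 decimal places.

Var(S+C+A) = 10.2² + 14.7² + 20.9² + 2·[10.2·14.7·0.47 + 10.2·20.9·0.25 + 14.7·20.9·0.58] = 756.94 + 603.92 = 1360.86.
Under uncorrelated errors the observed covariances equal the true-score covariances, so only the own-variance terms attenuate.
True-score variance = [10.2²·0.86 + 14.7²·0.94 + 20.9²·0.58] + 603.92 = 545.949 + 603.92 = 1149.87.
Reliability = 1149.87 / 1360.86 = 0.845.

0.845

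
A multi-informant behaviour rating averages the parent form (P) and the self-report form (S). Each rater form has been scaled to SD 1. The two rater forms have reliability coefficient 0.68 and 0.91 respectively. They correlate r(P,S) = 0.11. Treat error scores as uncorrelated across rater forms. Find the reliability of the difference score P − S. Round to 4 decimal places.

0.7697

Var(P−S) = 1 + 1 − 2·0.11 = 2 − 0.22 = 1.78.
Under uncorrelated errors the observed covariances equal the true-score covariances, so only the own-variance terms attenuate.
True-score variance = [0.68 + 0.91] − 0.22 = 1.59 − 0.22 = 1.37.
Reliability = 1.37 / 1.78 = 0.7697.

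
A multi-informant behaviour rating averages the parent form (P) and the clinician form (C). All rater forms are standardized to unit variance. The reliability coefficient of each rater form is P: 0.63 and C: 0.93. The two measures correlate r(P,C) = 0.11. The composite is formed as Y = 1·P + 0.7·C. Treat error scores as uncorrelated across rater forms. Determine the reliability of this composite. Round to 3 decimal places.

0.754

Var(Y) = 1 + 0.7² + 2·[0.7·0.11] = 1.49 + 0.154 = 1.644.
Under uncorrelated errors the observed covariances equal the true-score covariances, so only the own-variance terms attenuate.
True-score variance = [0.63 + 0.7²·0.93] + 0.154 = 1.0857 + 0.154 = 1.2397.
Reliability = 1.2397 / 1.644 = 0.754.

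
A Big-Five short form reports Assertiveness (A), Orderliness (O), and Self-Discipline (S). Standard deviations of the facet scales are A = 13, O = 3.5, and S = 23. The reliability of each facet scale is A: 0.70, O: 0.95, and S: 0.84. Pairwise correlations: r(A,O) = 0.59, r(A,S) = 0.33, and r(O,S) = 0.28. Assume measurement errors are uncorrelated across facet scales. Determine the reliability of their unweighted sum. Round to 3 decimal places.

Var(A+O+S) = 13² + 3.5² + 23² + 2·[13·3.5·0.59 + 13·23·0.33 + 3.5·23·0.28] = 710.25 + 296.11 = 1006.36.
Because errors are independent across components, Cov(Tᵢ,Tⱼ) = Cov(Xᵢ,Xⱼ); the off-diagonal part of the true-score variance is the same as above.
True-score variance = [13²·0.70 + 3.5²·0.95 + 23²·0.84] + 296.11 = 574.297 + 296.11 = 870.407.
Reliability = 870.407 / 1006.36 = 0.865.

0.865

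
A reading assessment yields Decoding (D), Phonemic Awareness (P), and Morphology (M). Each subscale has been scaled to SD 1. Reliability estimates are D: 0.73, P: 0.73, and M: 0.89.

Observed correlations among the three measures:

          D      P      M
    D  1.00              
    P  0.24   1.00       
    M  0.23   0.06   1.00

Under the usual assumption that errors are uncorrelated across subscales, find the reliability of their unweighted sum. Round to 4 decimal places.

Var(D+P+M) = 3 + 2·[0.24 + 0.23 + 0.06] = 3 + 1.06 = 4.06.
Because errors are independent across components, Cov(Tᵢ,Tⱼ) = Cov(Xᵢ,Xⱼ); the off-diagonal part of the true-score variance is the same as above.
True-score variance = [0.73 + 0.73 + 0.89] + 1.06 = 2.35 + 1.06 = 3.41.
Reliability = 3.41 / 4.06 = 0.8399.

0.8399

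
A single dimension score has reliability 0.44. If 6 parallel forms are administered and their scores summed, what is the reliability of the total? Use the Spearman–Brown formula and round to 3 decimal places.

0.825

ρ_k = kρ / (1 + (k−1)ρ) = 6·0.44 / (1 + 5·0.44) = 2.640 / 3.200 = 0.825.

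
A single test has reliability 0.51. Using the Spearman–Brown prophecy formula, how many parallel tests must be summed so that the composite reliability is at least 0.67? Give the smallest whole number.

2

k ≥ ρ*(1−ρ₁)/(ρ₁(1−ρ*)) = 0.67·0.49 / (0.51·0.33) = 1.951.
Smallest integer k = 2.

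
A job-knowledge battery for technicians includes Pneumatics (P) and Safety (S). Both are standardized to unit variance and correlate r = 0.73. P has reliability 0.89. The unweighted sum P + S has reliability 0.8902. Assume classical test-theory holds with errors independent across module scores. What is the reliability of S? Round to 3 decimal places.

Var(P+S) = 2 + 2·0.73 = 3.460.
True-score variance = ρ_P + ρ_S + 2·0.73, so 0.8902 = (0.89 + ρ_S + 1.46) / 3.460.
ρ_S = 0.8902·3.460 − 0.89 − 1.46 = 0.730.

0.730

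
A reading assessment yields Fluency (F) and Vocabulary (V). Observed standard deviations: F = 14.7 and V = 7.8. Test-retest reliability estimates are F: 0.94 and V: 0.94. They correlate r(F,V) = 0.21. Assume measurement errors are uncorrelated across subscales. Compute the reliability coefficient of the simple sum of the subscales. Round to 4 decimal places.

Var(F+V) = 14.7² + 7.8² + 2·[14.7·7.8·0.21] = 276.93 + 48.1572 = 325.087.
Because errors are independent across components, Cov(Tᵢ,Tⱼ) = Cov(Xᵢ,Xⱼ); the off-diagonal part of the true-score variance is the same as above.
True-score variance = [14.7²·0.94 + 7.8²·0.94] + 48.1572 = 260.314 + 48.1572 = 308.471.
Reliability = 308.471 / 325.087 = 0.9489.

0.9489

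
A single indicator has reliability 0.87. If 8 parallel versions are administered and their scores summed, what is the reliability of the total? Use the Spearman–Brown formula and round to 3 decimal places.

ρ_k = kρ / (1 + (k−1)ρ) = 8·0.87 / (1 + 7·0.87) = 6.960 / 7.090 = 0.982.

0.982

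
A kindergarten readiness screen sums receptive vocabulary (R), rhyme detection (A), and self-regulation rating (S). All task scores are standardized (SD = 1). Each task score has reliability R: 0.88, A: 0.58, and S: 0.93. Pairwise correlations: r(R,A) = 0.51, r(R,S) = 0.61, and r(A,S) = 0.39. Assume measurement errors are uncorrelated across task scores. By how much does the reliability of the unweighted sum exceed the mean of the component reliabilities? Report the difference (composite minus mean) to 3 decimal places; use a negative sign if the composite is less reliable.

Var(sum) = 3 + 3.02 = 6.02; true-score variance = 2.39 + 3.02 = 5.41; composite reliability = 0.8987.
Mean component reliability = 0.7967.
Difference = 0.8987 − 0.7967 = 0.102.

0.102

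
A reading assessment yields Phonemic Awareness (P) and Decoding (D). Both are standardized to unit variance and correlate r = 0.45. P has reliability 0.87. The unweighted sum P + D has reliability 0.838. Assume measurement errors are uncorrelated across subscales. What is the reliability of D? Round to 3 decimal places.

Var(P+D) = 2 + 2·0.45 = 2.900.
True-score variance = ρ_P + ρ_D + 2·0.45, so 0.838 = (0.87 + ρ_D + 0.90) / 2.900.
ρ_D = 0.838·2.900 − 0.87 − 0.90 = 0.660.

0.660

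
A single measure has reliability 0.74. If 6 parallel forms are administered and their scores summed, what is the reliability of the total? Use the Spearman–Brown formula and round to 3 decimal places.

0.945

ρ_k = kρ / (1 + (k−1)ρ) = 6·0.74 / (1 + 5·0.74) = 4.440 / 4.700 = 0.945.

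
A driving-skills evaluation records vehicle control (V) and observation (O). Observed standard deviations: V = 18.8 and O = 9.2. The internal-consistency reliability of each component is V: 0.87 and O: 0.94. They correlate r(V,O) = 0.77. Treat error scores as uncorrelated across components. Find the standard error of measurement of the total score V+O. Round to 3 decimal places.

7.143

Var(total) = 438.08 + 266.358 = 704.438.
True-score variance = 387.054 + 266.358 = 653.413, so reliability = 0.9276.
Error variance = 704.438 − 653.413 = 51.0256; SEM = √51.0256 = 7.143.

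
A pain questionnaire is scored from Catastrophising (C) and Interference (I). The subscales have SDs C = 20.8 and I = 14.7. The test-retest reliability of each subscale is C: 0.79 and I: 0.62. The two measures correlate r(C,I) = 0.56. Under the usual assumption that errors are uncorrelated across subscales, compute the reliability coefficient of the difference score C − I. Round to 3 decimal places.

0.435

Var(C−I) = 20.8² + 14.7² − 2·20.8·14.7·0.56 = 648.73 − 342.451 = 306.279.
With uncorrelated errors the cross-covariances are all true-score covariance, so they carry over unchanged; only the diagonal terms shrink to ρᵢσᵢ².
True-score variance = [20.8²·0.79 + 14.7²·0.62] − 342.451 = 475.761 − 342.451 = 133.31.
Reliability = 133.31 / 306.279 = 0.435.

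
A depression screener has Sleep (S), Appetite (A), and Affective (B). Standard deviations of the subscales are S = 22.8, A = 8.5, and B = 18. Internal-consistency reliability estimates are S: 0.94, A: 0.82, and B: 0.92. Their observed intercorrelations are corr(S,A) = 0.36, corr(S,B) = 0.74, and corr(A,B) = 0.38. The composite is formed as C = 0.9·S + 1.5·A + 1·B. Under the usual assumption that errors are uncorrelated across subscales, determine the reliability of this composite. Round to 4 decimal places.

Var(C) = 0.9²·22.8² + 1.5²·8.5² + 18² + 2·[1.35·22.8·8.5·0.36 + 0.9·22.8·18·0.74 + 1.5·8.5·18·0.38] = 907.633 + 909.446 = 1817.08.
Because errors are independent across components, Cov(Tᵢ,Tⱼ) = Cov(Xᵢ,Xⱼ); the off-diagonal part of the true-score variance is the same as above.
True-score variance = [0.9²·22.8²·0.94 + 1.5²·8.5²·0.82 + 18²·0.92] + 909.446 = 827.187 + 909.446 = 1736.63.
Reliability = 1736.63 / 1817.08 = 0.9557.

0.9557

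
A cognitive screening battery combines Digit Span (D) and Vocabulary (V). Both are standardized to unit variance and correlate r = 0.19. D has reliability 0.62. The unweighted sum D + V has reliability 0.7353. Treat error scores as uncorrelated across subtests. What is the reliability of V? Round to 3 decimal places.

Var(D+V) = 2 + 2·0.19 = 2.380.
True-score variance = ρ_D + ρ_V + 2·0.19, so 0.7353 = (0.62 + ρ_V + 0.38) / 2.380.
ρ_V = 0.7353·2.380 − 0.62 − 0.38 = 0.750.

0.750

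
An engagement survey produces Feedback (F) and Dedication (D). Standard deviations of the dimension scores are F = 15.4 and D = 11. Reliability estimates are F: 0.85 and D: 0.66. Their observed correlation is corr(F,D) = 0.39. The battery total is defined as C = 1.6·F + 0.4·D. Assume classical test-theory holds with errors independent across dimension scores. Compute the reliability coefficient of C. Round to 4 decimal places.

0.8627

Var(C) = 1.6²·15.4² + 0.4²·11² + 2·[0.64·15.4·11·0.39] = 626.49 + 84.5645 = 711.054.
Under uncorrelated errors the observed covariances equal the true-score covariances, so only the own-variance terms attenuate.
True-score variance = [1.6²·15.4²·0.85 + 0.4²·11²·0.66] + 84.5645 = 528.838 + 84.5645 = 613.402.
Reliability = 613.402 / 711.054 = 0.8627.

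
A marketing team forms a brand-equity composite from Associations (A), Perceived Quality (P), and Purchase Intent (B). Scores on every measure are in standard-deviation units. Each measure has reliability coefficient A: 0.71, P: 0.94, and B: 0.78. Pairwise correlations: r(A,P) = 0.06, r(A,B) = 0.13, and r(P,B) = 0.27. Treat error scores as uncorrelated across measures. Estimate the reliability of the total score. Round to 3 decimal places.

Var(A+P+B) = 3 + 2·[0.06 + 0.13 + 0.27] = 3 + 0.92 = 3.92.
Under uncorrelated errors the observed covariances equal the true-score covariances, so only the own-variance terms attenuate.
True-score variance = [0.71 + 0.94 + 0.78] + 0.92 = 2.43 + 0.92 = 3.35.
Reliability = 3.35 / 3.92 = 0.855.

0.855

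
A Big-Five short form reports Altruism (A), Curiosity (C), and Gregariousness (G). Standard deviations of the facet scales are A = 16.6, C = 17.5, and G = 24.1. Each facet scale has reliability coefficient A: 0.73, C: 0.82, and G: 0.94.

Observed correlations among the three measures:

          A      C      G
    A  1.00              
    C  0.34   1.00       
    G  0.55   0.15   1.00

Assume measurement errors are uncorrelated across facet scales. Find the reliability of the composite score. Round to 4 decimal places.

Var(A+C+G) = 16.6² + 17.5² + 24.1² + 2·[16.6·17.5·0.34 + 16.6·24.1·0.55 + 17.5·24.1·0.15] = 1162.62 + 764.131 = 1926.75.
Under uncorrelated errors the observed covariances equal the true-score covariances, so only the own-variance terms attenuate.
True-score variance = [16.6²·0.73 + 17.5²·0.82 + 24.1²·0.94] + 764.131 = 998.245 + 764.131 = 1762.38.
Reliability = 1762.38 / 1926.75 = 0.9147.

0.9147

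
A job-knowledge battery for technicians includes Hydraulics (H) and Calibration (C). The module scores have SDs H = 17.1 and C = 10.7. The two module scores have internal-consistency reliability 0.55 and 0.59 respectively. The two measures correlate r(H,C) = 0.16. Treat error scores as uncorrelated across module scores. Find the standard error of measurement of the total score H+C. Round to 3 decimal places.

13.361

Var(total) = 406.9 + 58.5504 = 465.45.
True-score variance = 228.375 + 58.5504 = 286.925, so reliability = 0.6164.
Error variance = 465.45 − 286.925 = 178.525; SEM = √178.525 = 13.361.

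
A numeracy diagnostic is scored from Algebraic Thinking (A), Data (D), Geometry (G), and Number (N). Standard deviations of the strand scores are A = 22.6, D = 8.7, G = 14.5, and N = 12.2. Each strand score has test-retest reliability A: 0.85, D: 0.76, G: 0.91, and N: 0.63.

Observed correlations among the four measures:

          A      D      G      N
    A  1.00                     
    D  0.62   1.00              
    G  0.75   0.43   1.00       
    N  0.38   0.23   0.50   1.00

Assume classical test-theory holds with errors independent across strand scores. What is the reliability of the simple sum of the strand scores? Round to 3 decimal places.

Var(A+D+G+N) = 22.6² + 8.7² + 14.5² + 12.2² + 2·[22.6·8.7·0.62 + 22.6·14.5·0.75 + 22.6·12.2·0.38 + 8.7·14.5·0.43 + 8.7·12.2·0.23 + 14.5·12.2·0.50] = 945.54 + 1279.12 = 2224.66.
Under uncorrelated errors the observed covariances equal the true-score covariances, so only the own-variance terms attenuate.
True-score variance = [22.6²·0.85 + 8.7²·0.76 + 14.5²·0.91 + 12.2²·0.63] + 1279.12 = 776.767 + 1279.12 = 2055.89.
Reliability = 2055.89 / 2224.66 = 0.924.

0.924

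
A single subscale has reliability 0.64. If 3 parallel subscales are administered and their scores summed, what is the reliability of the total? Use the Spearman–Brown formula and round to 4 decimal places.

0.8421

ρ_k = kρ / (1 + (k−1)ρ) = 3·0.64 / (1 + 2·0.64) = 1.920 / 2.280 = 0.8421.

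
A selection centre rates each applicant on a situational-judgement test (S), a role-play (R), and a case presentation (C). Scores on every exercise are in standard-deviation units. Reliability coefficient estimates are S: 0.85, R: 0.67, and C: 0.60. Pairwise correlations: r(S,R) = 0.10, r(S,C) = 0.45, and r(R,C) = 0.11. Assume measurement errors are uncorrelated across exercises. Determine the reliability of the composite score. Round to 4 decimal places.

0.7963

Var(S+R+C) = 3 + 2·[0.10 + 0.45 + 0.11] = 3 + 1.32 = 4.32.
Because errors are independent across components, Cov(Tᵢ,Tⱼ) = Cov(Xᵢ,Xⱼ); the off-diagonal part of the true-score variance is the same as above.
True-score variance = [0.85 + 0.67 + 0.60] + 1.32 = 2.12 + 1.32 = 3.44.
Reliability = 3.44 / 4.32 = 0.7963.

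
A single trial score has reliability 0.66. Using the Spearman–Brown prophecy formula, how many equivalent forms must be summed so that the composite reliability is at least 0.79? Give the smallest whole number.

2

k ≥ ρ*(1−ρ₁)/(ρ₁(1−ρ*)) = 0.79·0.34 / (0.66·0.21) = 1.938.
Smallest integer k = 2.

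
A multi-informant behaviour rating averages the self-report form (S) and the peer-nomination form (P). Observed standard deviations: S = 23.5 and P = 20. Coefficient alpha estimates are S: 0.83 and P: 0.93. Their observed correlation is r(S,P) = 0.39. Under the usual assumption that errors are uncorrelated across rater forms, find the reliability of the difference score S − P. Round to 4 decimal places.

Var(S−P) = 23.5² + 20² − 2·23.5·20·0.39 = 952.25 − 366.6 = 585.65.
With uncorrelated errors the cross-covariances are all true-score covariance, so they carry over unchanged; only the diagonal terms shrink to ρᵢσᵢ².
True-score variance = [23.5²·0.83 + 20²·0.93] − 366.6 = 830.367 − 366.6 = 463.767.
Reliability = 463.767 / 585.65 = 0.7919.

0.7919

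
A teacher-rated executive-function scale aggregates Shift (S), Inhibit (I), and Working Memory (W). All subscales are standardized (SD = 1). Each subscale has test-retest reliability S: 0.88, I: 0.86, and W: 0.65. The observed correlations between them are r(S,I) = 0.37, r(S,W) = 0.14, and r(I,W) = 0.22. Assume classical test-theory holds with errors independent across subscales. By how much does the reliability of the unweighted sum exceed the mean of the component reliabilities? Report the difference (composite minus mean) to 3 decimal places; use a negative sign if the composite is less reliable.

0.067

Var(sum) = 3 + 1.46 = 4.46; true-score variance = 2.39 + 1.46 = 3.85; composite reliability = 0.8632.
Mean component reliability = 0.7967.
Difference = 0.8632 − 0.7967 = 0.067.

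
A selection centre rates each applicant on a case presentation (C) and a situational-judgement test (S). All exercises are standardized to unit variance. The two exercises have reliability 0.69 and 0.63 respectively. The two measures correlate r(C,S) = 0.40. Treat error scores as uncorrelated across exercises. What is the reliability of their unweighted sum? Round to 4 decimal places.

Var(C+S) = 2 + 2·[0.40] = 2 + 0.8 = 2.8.
Because errors are independent across components, Cov(Tᵢ,Tⱼ) = Cov(Xᵢ,Xⱼ); the off-diagonal part of the true-score variance is the same as above.
True-score variance = [0.69 + 0.63] + 0.8 = 1.32 + 0.8 = 2.12.
Reliability = 2.12 / 2.8 = 0.7571.

0.7571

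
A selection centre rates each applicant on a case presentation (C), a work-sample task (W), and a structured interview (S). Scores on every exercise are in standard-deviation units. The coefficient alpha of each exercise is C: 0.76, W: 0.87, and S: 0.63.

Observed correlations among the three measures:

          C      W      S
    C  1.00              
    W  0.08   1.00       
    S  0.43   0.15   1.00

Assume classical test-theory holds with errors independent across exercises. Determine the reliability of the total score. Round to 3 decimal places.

0.829

Var(C+W+S) = 3 + 2·[0.08 + 0.43 + 0.15] = 3 + 1.32 = 4.32.
With uncorrelated errors the cross-covariances are all true-score covariance, so they carry over unchanged; only the diagonal terms shrink to ρᵢσᵢ².
True-score variance = [0.76 + 0.87 + 0.63] + 1.32 = 2.26 + 1.32 = 3.58.
Reliability = 3.58 / 4.32 = 0.829.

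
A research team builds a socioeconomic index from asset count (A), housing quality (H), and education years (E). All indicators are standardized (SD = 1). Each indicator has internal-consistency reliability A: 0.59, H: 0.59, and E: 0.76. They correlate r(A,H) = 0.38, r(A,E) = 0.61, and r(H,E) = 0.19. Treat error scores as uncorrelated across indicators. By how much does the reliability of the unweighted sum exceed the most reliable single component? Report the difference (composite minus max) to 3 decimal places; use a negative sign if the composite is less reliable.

Var(sum) = 3 + 2.36 = 5.36; true-score variance = 1.94 + 2.36 = 4.3; composite reliability = 0.8022.
Max component reliability = 0.7600.
Difference = 0.8022 − 0.7600 = 0.042.

0.042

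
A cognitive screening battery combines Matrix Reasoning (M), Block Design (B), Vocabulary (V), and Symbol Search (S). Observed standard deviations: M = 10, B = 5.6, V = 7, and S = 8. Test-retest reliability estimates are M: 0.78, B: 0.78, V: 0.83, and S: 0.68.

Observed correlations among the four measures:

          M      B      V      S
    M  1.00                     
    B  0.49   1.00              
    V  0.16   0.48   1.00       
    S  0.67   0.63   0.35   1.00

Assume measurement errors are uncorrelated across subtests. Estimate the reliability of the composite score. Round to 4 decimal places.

Var(M+B+V+S) = 10² + 5.6² + 7² + 8² + 2·[10·5.6·0.49 + 10·7·0.16 + 10·8·0.67 + 5.6·7·0.48 + 5.6·8·0.63 + 7·8·0.35] = 244.36 + 317.76 = 562.12.
Under uncorrelated errors the observed covariances equal the true-score covariances, so only the own-variance terms attenuate.
True-score variance = [10²·0.78 + 5.6²·0.78 + 7²·0.83 + 8²·0.68] + 317.76 = 186.651 + 317.76 = 504.411.
Reliability = 504.411 / 562.12 = 0.8973.

0.8973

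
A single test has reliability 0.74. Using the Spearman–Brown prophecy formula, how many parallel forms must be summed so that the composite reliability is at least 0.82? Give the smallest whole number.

k ≥ ρ*(1−ρ₁)/(ρ₁(1−ρ*)) = 0.82·0.26 / (0.74·0.18) = 1.601.
Smallest integer k = 2.

2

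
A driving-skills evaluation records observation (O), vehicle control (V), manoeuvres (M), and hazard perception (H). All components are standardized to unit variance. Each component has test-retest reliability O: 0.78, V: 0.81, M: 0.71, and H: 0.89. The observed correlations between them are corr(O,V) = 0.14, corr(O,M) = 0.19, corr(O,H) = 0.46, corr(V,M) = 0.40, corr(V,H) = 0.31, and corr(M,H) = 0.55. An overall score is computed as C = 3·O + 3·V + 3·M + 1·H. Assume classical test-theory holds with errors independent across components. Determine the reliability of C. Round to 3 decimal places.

Var(C) = 3² + 3² + 3² + 1 + 2·[9·0.14 + 9·0.19 + 3·0.46 + 9·0.40 + 3·0.31 + 3·0.55] = 28 + 21.06 = 49.06.
Under uncorrelated errors the observed covariances equal the true-score covariances, so only the own-variance terms attenuate.
True-score variance = [3²·0.78 + 3²·0.81 + 3²·0.71 + 0.89] + 21.06 = 21.59 + 21.06 = 42.65.
Reliability = 42.65 / 49.06 = 0.869.

0.869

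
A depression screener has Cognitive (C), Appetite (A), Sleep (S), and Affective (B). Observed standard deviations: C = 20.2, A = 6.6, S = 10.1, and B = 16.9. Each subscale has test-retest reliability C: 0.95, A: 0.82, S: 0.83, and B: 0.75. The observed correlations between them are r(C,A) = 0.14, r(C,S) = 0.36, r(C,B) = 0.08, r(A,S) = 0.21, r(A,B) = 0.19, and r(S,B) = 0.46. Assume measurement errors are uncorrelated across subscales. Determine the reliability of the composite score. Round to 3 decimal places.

Var(C+A+S+B) = 20.2² + 6.6² + 10.1² + 16.9² + 2·[20.2·6.6·0.14 + 20.2·10.1·0.36 + 20.2·16.9·0.08 + 6.6·10.1·0.21 + 6.6·16.9·0.19 + 10.1·16.9·0.46] = 839.22 + 466.262 = 1305.48.
Under uncorrelated errors the observed covariances equal the true-score covariances, so only the own-variance terms attenuate.
True-score variance = [20.2²·0.95 + 6.6²·0.82 + 10.1²·0.83 + 16.9²·0.75] + 466.262 = 722.233 + 466.262 = 1188.49.
Reliability = 1188.49 / 1305.48 = 0.910.

0.910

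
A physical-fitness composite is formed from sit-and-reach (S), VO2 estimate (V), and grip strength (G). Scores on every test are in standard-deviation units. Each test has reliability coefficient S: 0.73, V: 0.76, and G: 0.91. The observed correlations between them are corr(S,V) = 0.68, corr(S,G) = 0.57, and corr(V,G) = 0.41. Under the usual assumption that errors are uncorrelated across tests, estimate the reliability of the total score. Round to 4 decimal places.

Var(S+V+G) = 3 + 2·[0.68 + 0.57 + 0.41] = 3 + 3.32 = 6.32.
Under uncorrelated errors the observed covariances equal the true-score covariances, so only the own-variance terms attenuate.
True-score variance = [0.73 + 0.76 + 0.91] + 3.32 = 2.4 + 3.32 = 5.72.
Reliability = 5.72 / 6.32 = 0.9051.

0.9051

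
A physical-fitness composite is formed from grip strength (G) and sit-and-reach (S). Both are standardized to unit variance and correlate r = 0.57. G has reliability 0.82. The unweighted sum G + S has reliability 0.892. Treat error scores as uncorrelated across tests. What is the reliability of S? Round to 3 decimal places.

Var(G+S) = 2 + 2·0.57 = 3.140.
True-score variance = ρ_G + ρ_S + 2·0.57, so 0.892 = (0.82 + ρ_S + 1.14) / 3.140.
ρ_S = 0.892·3.140 − 0.82 − 1.14 = 0.841.

0.841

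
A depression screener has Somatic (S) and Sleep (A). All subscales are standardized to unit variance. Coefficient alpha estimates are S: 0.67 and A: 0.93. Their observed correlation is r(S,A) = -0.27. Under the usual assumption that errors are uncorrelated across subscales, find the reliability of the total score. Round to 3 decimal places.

Var(S+A) = 2 + 2·[(-0.27)] = 2 − 0.54 = 1.46.
Because errors are independent across components, Cov(Tᵢ,Tⱼ) = Cov(Xᵢ,Xⱼ); the off-diagonal part of the true-score variance is the same as above.
True-score variance = [0.67 + 0.93] − 0.54 = 1.6 − 0.54 = 1.06.
Reliability = 1.06 / 1.46 = 0.726.

0.726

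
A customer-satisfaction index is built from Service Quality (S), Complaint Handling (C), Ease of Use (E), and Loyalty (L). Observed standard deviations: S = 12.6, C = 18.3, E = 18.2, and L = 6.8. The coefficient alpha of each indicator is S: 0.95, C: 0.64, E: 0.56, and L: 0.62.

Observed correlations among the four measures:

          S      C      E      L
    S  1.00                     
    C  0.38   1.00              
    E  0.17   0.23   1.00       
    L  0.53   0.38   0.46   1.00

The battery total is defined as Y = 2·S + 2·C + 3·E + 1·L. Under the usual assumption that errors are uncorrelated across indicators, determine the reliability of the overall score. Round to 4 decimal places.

Var(Y) = 2²·12.6² + 2²·18.3² + 3²·18.2² + 6.8² + 2·[4·12.6·18.3·0.38 + 6·12.6·18.2·0.17 + 2·12.6·6.8·0.53 + 6·18.3·18.2·0.23 + 2·18.3·6.8·0.38 + 3·18.2·6.8·0.46] = 5002 + 2800.39 = 7802.39.
With uncorrelated errors the cross-covariances are all true-score covariance, so they carry over unchanged; only the diagonal terms shrink to ρᵢσᵢ².
True-score variance = [2²·12.6²·0.95 + 2²·18.3²·0.64 + 3²·18.2²·0.56 + 6.8²·0.62] + 2800.39 = 3158.72 + 2800.39 = 5959.11.
Reliability = 5959.11 / 7802.39 = 0.7638.

0.7638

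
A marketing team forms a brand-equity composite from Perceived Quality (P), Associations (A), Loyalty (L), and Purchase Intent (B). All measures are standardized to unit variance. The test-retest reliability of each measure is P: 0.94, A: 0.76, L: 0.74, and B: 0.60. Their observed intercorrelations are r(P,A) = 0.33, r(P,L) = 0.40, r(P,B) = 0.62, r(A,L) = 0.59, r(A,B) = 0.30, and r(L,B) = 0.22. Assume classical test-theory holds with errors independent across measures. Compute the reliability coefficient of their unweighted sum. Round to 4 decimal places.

Var(P+A+L+B) = 4 + 2·[0.33 + 0.40 + 0.62 + 0.59 + 0.30 + 0.22] = 4 + 4.92 = 8.92.
Under uncorrelated errors the observed covariances equal the true-score covariances, so only the own-variance terms attenuate.
True-score variance = [0.94 + 0.76 + 0.74 + 0.60] + 4.92 = 3.04 + 4.92 = 7.96.
Reliability = 7.96 / 8.92 = 0.8924.

0.8924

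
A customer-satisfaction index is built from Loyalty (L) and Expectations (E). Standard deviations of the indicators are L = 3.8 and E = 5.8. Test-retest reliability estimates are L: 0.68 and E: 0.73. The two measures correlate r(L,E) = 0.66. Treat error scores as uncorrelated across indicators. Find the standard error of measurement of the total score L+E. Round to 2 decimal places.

Var(total) = 48.08 + 29.0928 = 77.1728.
True-score variance = 34.3764 + 29.0928 = 63.4692, so reliability = 0.8224.
Error variance = 77.1728 − 63.4692 = 13.7036; SEM = √13.7036 = 3.70.

3.70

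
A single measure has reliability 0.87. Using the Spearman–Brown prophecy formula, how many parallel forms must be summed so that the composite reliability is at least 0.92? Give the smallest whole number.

k ≥ ρ*(1−ρ₁)/(ρ₁(1−ρ*)) = 0.92·0.13 / (0.87·0.08) = 1.718.
Smallest integer k = 2.

2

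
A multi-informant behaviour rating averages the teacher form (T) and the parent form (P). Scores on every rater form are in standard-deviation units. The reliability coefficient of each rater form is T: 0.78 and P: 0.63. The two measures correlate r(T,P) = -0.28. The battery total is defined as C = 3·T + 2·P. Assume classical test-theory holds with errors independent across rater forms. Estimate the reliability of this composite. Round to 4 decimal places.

0.6411

Var(C) = 3² + 2² + 2·[6·(-0.28)] = 13 − 3.36 = 9.64.
With uncorrelated errors the cross-covariances are all true-score covariance, so they carry over unchanged; only the diagonal terms shrink to ρᵢσᵢ².
True-score variance = [3²·0.78 + 2²·0.63] − 3.36 = 9.54 − 3.36 = 6.18.
Reliability = 6.18 / 9.64 = 0.6411.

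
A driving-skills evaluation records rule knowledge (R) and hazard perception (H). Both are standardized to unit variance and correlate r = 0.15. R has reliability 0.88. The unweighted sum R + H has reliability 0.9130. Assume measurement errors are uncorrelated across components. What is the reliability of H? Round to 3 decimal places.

0.920

Var(R+H) = 2 + 2·0.15 = 2.300.
True-score variance = ρ_R + ρ_H + 2·0.15, so 0.9130 = (0.88 + ρ_H + 0.30) / 2.300.
ρ_H = 0.9130·2.300 − 0.88 − 0.30 = 0.920.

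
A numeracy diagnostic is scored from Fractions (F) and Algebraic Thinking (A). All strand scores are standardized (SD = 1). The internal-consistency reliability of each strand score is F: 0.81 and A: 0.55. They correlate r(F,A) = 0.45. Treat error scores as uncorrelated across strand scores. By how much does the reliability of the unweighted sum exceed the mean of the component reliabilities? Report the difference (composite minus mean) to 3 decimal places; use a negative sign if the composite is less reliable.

0.099

Var(sum) = 2 + 0.9 = 2.9; true-score variance = 1.36 + 0.9 = 2.26; composite reliability = 0.7793.
Mean component reliability = 0.6800.
Difference = 0.7793 − 0.6800 = 0.099.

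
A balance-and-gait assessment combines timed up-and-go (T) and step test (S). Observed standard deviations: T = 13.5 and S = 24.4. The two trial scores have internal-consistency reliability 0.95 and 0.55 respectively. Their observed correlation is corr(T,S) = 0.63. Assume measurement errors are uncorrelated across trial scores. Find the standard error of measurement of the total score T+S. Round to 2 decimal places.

16.64

Var(total) = 777.61 + 415.044 = 1192.65.
True-score variance = 500.585 + 415.044 = 915.63, so reliability = 0.7677.
Error variance = 1192.65 − 915.63 = 277.024; SEM = √277.024 = 16.64.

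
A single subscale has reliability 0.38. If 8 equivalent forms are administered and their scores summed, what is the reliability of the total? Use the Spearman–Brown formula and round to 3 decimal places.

ρ_k = kρ / (1 + (k−1)ρ) = 8·0.38 / (1 + 7·0.38) = 3.040 / 3.660 = 0.831.

0.831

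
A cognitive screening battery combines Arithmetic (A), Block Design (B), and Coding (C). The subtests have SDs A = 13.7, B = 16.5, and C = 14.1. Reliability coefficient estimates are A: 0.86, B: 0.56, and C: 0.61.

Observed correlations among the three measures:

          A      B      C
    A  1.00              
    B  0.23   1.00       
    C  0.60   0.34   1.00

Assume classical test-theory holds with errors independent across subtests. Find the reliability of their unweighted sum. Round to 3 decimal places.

0.806

Var(A+B+C) = 13.7² + 16.5² + 14.1² + 2·[13.7·16.5·0.23 + 13.7·14.1·0.60 + 16.5·14.1·0.34] = 658.75 + 493.989 = 1152.74.
Because errors are independent across components, Cov(Tᵢ,Tⱼ) = Cov(Xᵢ,Xⱼ); the off-diagonal part of the true-score variance is the same as above.
True-score variance = [13.7²·0.86 + 16.5²·0.56 + 14.1²·0.61] + 493.989 = 435.147 + 493.989 = 929.137.
Reliability = 929.137 / 1152.74 = 0.806.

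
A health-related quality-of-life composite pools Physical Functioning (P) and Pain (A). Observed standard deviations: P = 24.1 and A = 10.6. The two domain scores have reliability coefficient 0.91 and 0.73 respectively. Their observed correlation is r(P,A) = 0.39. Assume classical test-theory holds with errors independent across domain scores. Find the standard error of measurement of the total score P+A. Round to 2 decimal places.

Var(total) = 693.17 + 199.259 = 892.429.
True-score variance = 610.56 + 199.259 = 809.819, so reliability = 0.9074.
Error variance = 892.429 − 809.819 = 82.6101; SEM = √82.6101 = 9.09.

9.09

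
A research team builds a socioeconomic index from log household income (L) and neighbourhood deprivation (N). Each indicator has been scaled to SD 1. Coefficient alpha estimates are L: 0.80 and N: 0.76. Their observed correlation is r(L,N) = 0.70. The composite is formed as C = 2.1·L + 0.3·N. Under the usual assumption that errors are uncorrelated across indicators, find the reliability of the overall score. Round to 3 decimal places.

Var(C) = 2.1² + 0.3² + 2·[0.63·0.70] = 4.5 + 0.882 = 5.382.
With uncorrelated errors the cross-covariances are all true-score covariance, so they carry over unchanged; only the diagonal terms shrink to ρᵢσᵢ².
True-score variance = [2.1²·0.80 + 0.3²·0.76] + 0.882 = 3.5964 + 0.882 = 4.4784.
Reliability = 4.4784 / 5.382 = 0.832.

0.832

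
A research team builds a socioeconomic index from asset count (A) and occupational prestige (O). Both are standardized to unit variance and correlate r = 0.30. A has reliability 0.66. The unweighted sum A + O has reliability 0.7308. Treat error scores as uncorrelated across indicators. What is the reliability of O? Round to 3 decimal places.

0.640

Var(A+O) = 2 + 2·0.30 = 2.600.
True-score variance = ρ_A + ρ_O + 2·0.30, so 0.7308 = (0.66 + ρ_O + 0.60) / 2.600.
ρ_O = 0.7308·2.600 − 0.66 − 0.60 = 0.640.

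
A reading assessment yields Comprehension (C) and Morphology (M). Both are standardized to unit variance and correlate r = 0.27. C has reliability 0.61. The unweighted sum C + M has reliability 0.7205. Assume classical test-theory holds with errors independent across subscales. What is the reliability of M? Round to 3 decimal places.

0.680

Var(C+M) = 2 + 2·0.27 = 2.540.
True-score variance = ρ_C + ρ_M + 2·0.27, so 0.7205 = (0.61 + ρ_M + 0.54) / 2.540.
ρ_M = 0.7205·2.540 − 0.61 − 0.54 = 0.680.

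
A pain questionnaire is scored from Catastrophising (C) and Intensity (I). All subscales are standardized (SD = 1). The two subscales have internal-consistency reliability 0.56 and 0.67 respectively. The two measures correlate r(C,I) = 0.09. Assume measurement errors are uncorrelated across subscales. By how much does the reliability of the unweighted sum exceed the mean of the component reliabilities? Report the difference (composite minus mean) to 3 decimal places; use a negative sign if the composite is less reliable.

0.032

Var(sum) = 2 + 0.18 = 2.18; true-score variance = 1.23 + 0.18 = 1.41; composite reliability = 0.6468.
Mean component reliability = 0.6150.
Difference = 0.6468 − 0.6150 = 0.032.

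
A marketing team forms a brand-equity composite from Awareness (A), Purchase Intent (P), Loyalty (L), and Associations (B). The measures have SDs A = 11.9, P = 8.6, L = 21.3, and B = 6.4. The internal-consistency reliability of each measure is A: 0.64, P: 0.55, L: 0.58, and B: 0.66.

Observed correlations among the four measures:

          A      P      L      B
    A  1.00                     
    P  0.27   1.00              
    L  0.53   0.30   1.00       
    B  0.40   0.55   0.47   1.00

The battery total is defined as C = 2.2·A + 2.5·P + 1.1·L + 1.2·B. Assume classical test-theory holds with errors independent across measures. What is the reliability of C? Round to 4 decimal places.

0.7998

Var(C) = 2.2²·11.9² + 2.5²·8.6² + 1.1²·21.3² + 1.2²·6.4² + 2·[5.5·11.9·8.6·0.27 + 2.42·11.9·21.3·0.53 + 2.64·11.9·6.4·0.40 + 2.75·8.6·21.3·0.30 + 3·8.6·6.4·0.55 + 1.32·21.3·6.4·0.47] = 1755.59 + 1768.03 = 3523.62.
Because errors are independent across components, Cov(Tᵢ,Tⱼ) = Cov(Xᵢ,Xⱼ); the off-diagonal part of the true-score variance is the same as above.
True-score variance = [2.2²·11.9²·0.64 + 2.5²·8.6²·0.55 + 1.1²·21.3²·0.58 + 1.2²·6.4²·0.66] + 1768.03 = 1050.22 + 1768.03 = 2818.24.
Reliability = 2818.24 / 3523.62 = 0.7998.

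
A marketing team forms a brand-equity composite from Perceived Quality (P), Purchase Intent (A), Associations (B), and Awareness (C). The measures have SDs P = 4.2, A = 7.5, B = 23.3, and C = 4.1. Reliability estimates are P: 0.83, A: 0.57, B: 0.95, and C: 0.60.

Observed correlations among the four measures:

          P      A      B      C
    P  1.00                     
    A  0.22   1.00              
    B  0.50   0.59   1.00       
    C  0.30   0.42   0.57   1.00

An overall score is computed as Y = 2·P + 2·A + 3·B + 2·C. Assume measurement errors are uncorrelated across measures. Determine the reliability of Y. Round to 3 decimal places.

Var(Y) = 2²·4.2² + 2²·7.5² + 3²·23.3² + 2²·4.1² + 2·[4·4.2·7.5·0.22 + 6·4.2·23.3·0.50 + 4·4.2·4.1·0.30 + 6·7.5·23.3·0.59 + 4·7.5·4.1·0.42 + 6·23.3·4.1·0.57] = 5248.81 + 2677.9 = 7926.71.
Because errors are independent across components, Cov(Tᵢ,Tⱼ) = Cov(Xᵢ,Xⱼ); the off-diagonal part of the true-score variance is the same as above.
True-score variance = [2²·4.2²·0.83 + 2²·7.5²·0.57 + 3²·23.3²·0.95 + 2²·4.1²·0.60] + 2677.9 = 4868.87 + 2677.9 = 7546.77.
Reliability = 7546.77 / 7926.71 = 0.952.

0.952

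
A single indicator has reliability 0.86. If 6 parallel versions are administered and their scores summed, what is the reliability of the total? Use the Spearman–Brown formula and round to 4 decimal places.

0.9736

ρ_k = kρ / (1 + (k−1)ρ) = 6·0.86 / (1 + 5·0.86) = 5.160 / 5.300 = 0.9736.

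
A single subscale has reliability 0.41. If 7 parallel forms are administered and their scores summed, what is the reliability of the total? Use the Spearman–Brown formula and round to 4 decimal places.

0.8295

ρ_k = kρ / (1 + (k−1)ρ) = 7·0.41 / (1 + 6·0.41) = 2.870 / 3.460 = 0.8295.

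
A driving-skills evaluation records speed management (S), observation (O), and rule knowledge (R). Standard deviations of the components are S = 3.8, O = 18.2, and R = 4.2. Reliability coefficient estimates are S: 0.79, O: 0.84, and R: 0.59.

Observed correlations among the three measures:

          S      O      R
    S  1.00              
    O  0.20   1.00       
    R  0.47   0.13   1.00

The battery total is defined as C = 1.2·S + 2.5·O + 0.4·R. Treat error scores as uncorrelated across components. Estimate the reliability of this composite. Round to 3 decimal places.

0.847

Var(C) = 1.2²·3.8² + 2.5²·18.2² + 0.4²·4.2² + 2·[3·3.8·18.2·0.20 + 0.48·3.8·4.2·0.47 + 18.2·4.2·0.13] = 2093.87 + 110.068 = 2203.93.
Under uncorrelated errors the observed covariances equal the true-score covariances, so only the own-variance terms attenuate.
True-score variance = [1.2²·3.8²·0.79 + 2.5²·18.2²·0.84 + 0.4²·4.2²·0.59] + 110.068 = 1757.1 + 110.068 = 1867.17.
Reliability = 1867.17 / 2203.93 = 0.847.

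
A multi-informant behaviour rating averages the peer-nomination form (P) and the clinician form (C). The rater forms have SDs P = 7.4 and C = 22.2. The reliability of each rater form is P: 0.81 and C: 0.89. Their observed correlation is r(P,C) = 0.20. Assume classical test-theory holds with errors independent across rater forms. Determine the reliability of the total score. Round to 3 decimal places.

Var(P+C) = 7.4² + 22.2² + 2·[7.4·22.2·0.20] = 547.6 + 65.712 = 613.312.
With uncorrelated errors the cross-covariances are all true-score covariance, so they carry over unchanged; only the diagonal terms shrink to ρᵢσᵢ².
True-score variance = [7.4²·0.81 + 22.2²·0.89] + 65.712 = 482.983 + 65.712 = 548.695.
Reliability = 548.695 / 613.312 = 0.895.

0.895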